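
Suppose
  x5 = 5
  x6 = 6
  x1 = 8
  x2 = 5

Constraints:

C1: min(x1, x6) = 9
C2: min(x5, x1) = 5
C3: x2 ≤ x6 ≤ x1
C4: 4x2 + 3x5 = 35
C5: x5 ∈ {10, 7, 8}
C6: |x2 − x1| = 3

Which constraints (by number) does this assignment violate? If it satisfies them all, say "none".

Constraints 1, 5 do not hold.

C1: min(8, 6) = 6, not 9 — violated.
C2: min(5, 8) = 5 — satisfied.
C3: values 5 ≤ 6 ≤ 8 — satisfied.
C4: 4x2 + 3x5 = 4(5) + 3(5) = 35 — satisfied.
C5: x5 = 5 is not in {10, 7, 8} — violated.
C6: |5 − 8| = 3 — satisfied.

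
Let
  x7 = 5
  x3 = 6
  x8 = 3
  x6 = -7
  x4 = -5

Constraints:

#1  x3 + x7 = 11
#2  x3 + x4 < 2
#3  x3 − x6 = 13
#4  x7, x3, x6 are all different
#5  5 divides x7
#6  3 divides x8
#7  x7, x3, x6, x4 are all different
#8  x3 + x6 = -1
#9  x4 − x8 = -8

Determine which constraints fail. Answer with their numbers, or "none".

#1 x3 + x7 = 6 + 5 = 11  ✔
#2 x3 + x4 = 6 + (-5) = 1; 1 < 2  ✔
#3 x3 − x6 = 6 − (-7) = 13  ✔
#4 values 5, 6, -7 are pairwise distinct  ✔
#5 5 / 5 = 1, so 5 divides 5  ✔
#6 3 / 3 = 1, so 3 divides 3  ✔
#7 values 5, 6, -7, -5 are pairwise distinct  ✔
#8 x3 + x6 = 6 + (-7) = -1  ✔
#9 x4 − x8 = -5 − 3 = -8  ✔

None — every constraint holds.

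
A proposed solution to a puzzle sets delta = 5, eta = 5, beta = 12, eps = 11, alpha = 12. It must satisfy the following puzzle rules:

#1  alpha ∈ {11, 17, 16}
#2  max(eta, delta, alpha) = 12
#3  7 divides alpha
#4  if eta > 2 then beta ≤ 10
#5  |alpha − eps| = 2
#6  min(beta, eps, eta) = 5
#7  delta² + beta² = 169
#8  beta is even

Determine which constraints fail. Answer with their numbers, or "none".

Constraints 1, 3, 4, and 5 do not hold.

#1 alpha = 12 is not in {11, 17, 16}  no
#2 max(5, 5, 12) = 12  yes
#3 12 = 7×1 + 5, so 7 does not divide 12  no
#4 eta = 5 > 2, so we need beta ≤ 10; but beta = 12 > 10  no
#5 |12 − 11| = 1, not 2  no
#6 min(12, 11, 5) = 5  yes
#7 delta² + beta² = 5² + 12² = 25 + 144 = 169  yes
#8 beta = 12 is even  yes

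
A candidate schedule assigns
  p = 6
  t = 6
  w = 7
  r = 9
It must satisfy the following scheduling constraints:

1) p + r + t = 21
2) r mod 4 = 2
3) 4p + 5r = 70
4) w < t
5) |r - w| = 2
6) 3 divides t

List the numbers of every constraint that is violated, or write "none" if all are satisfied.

Constraints 2, 3, and 4 do not hold.

1) p + r + t = 6 + 9 + 6 = 21 — satisfied.
2) 9 mod 4 = 1, not 2 — violated.
3) 4p + 5r = 4(6) + 5(9) = 69, not 70 — violated.
4) w = 7, t = 6; 7 ≥ 6 (want <) — violated.
5) |9 - 7| = 2 — satisfied.
6) 6 / 3 = 2, so 3 divides 6 — satisfied.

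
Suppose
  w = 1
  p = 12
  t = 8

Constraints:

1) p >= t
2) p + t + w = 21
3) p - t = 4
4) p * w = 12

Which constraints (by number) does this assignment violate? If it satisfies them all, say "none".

1) p = 12, t = 8; 12 ≥ 8 — satisfied.
2) p + t + w = 12 + 8 + 1 = 21 — satisfied.
3) p - t = 12 - 8 = 4 — satisfied.
4) p * w = 12 * 1 = 12 — satisfied.

The assignment satisfies every constraint.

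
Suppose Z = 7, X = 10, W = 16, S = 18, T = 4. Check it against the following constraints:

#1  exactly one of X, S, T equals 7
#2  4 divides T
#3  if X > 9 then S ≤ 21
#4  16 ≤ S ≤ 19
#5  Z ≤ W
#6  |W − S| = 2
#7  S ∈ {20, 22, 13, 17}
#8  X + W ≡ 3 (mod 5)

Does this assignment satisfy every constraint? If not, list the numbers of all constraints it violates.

#1 X=10, S=18, T=4; 0 of them equal 7, not exactly one — does not hold.
#2 4 / 4 = 1, so 4 divides 4 — holds.
#3 X = 10 > 9, so we need S ≤ 21; S = 18 ≤ 21 — holds.
#4 S = 18 lies in [16, 19] — holds.
#5 Z = 7, W = 16; 7 ≤ 16 — holds.
#6 |16 − 18| = 2 — holds.
#7 S = 18 is not in {20, 22, 13, 17} — does not hold.
#8 X + W = 26; 26 mod 5 = 1, not 3 — does not hold.

The assignment fails constraints 1, 7, and 8.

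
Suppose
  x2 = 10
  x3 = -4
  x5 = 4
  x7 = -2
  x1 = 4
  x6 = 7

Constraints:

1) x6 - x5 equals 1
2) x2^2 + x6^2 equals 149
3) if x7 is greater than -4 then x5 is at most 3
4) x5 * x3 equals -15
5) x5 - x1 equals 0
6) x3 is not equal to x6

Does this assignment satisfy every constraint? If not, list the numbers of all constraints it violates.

Constraints 1, 3, and 4 are violated.

1) x6 - x5 = 7 - 4 = 3, not 1 — does not hold.
2) x2^2 + x6^2 = 10^2 + 7^2 = 100 + 49 = 149 — holds.
3) x7 = -2 > -4, so we need x5 ≤ 3; but x5 = 4 > 3 — does not hold.
4) x5 * x3 = 4 * (-4) = -16, not -15 — does not hold.
5) x5 - x1 = 4 - 4 = 0 — holds.
6) x3 = -4, x6 = 7; distinct — holds.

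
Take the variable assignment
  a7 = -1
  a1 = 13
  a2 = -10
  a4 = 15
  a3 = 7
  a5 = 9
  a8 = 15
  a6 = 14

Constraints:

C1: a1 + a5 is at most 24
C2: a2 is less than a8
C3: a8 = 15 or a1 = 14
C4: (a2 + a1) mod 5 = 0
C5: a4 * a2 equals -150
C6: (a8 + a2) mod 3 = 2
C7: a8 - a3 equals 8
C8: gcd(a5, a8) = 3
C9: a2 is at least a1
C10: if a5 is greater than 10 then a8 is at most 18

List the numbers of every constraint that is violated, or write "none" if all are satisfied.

C1: a1 + a5 = 13 + 9 = 22; 22 ≤ 24 — holds.
C2: a2 = -10, a8 = 15; -10 < 15 — holds.
C3: a8 = 15 = 15 (first disjunct) — holds.
C4: a2 + a1 = 3; 3 mod 5 = 3, not 0 — does not hold.
C5: a4 * a2 = 15 * (-10) = -150 — holds.
C6: a8 + a2 = 5; 5 mod 3 = 2 — holds.
C7: a8 - a3 = 15 - 7 = 8 — holds.
C8: gcd(9, 15) = 3 — holds.
C9: a2 = -10, a1 = 13; -10 < 13 (want ≥) — does not hold.
C10: a5 = 9, not > 10; antecedent false, conditional vacuously true — holds.

The assignment fails constraints 4 and 9.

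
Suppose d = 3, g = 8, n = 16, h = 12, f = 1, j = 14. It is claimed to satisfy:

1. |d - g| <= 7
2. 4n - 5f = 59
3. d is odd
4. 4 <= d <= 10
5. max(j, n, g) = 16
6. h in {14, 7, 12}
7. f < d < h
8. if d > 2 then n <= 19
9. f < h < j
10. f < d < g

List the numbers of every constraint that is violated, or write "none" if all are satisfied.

1. |3 - 8| = 5; 5 ≤ 7  holds
2. 4n - 5f = 4(16) - 5(1) = 59  holds
3. d = 3 is odd  holds
4. d = 3 is outside [4, 10]  fails
5. max(14, 16, 8) = 16  holds
6. h = 12 is in {14, 7, 12}  holds
7. values 1 < 3 < 12  holds
8. d = 3 > 2, so we need n ≤ 19; n = 16 ≤ 19  holds
9. values 1 < 12 < 14  holds
10. values 1 < 3 < 8  holds

The assignment fails constraint 4.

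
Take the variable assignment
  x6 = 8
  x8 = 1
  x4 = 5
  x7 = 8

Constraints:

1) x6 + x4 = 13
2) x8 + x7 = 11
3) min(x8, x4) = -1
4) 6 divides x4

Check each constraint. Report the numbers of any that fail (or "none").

1) x6 + x4 = 8 + 5 = 13 — OK.
2) x8 + x7 = 1 + 8 = 9, not 11 — violated.
3) min(1, 5) = 1, not -1 — violated.
4) 5 = 6*0 + 5, so 6 does not divide 5 — violated.

The assignment fails constraints 2, 3, and 4.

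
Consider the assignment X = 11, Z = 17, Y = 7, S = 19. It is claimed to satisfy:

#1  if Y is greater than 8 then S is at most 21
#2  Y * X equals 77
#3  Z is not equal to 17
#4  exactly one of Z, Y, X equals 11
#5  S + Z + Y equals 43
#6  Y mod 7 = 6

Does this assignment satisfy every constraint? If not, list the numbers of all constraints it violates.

#1 Y = 7, not > 8; antecedent false, conditional vacuously true — satisfied.
#2 Y * X = 7 * 11 = 77 — satisfied.
#3 Z = 17, but 17 is required to differ — violated.
#4 Z=17, Y=7, X=11; 1 of them equals 11 — satisfied.
#5 S + Z + Y = 19 + 17 + 7 = 43 — satisfied.
#6 7 mod 7 = 0, not 6 — violated.

Constraints 3, 6 are violated.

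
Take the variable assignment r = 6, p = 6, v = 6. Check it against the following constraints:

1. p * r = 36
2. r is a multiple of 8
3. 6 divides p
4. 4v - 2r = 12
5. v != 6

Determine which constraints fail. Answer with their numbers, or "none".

No — constraints 2 and 5 are not satisfied.

1. p * r = 6 * 6 = 36 — satisfied.
2. 6 = 8*0 + 6, so 8 does not divide 6 — violated.
3. 6 / 6 = 1, so 6 divides 6 — satisfied.
4. 4v - 2r = 4(6) - 2(6) = 12 — satisfied.
5. v = 6, but 6 is required to differ — violated.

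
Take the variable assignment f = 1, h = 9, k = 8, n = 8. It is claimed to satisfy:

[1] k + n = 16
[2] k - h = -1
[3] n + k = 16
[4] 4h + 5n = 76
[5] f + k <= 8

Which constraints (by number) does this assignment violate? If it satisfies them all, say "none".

Constraint 5 is violated.

[1] k + n = 8 + 8 = 16 — holds.
[2] k - h = 8 - 9 = -1 — holds.
[3] n + k = 8 + 8 = 16 — holds.
[4] 4h + 5n = 4(9) + 5(8) = 76 — holds.
[5] f + k = 1 + 8 = 9; 9 > 8, bound 8 not met — does not hold.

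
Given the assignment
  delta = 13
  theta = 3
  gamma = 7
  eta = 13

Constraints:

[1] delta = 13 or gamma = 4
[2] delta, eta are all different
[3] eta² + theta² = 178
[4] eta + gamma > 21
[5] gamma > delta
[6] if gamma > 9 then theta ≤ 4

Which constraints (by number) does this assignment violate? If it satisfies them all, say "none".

Violated: 2, 4, 5.

[1] delta = 13 = 13 (first disjunct) — satisfied.
[2] delta = eta = 13, not all different — violated.
[3] eta² + theta² = 13² + 3² = 169 + 9 = 178 — satisfied.
[4] eta + gamma = 13 + 7 = 20; 20 ≤ 21, bound 21 not met — violated.
[5] gamma = 7, delta = 13; 7 ≤ 13 (want >) — violated.
[6] gamma = 7, not > 9; antecedent false, conditional vacuously true — satisfied.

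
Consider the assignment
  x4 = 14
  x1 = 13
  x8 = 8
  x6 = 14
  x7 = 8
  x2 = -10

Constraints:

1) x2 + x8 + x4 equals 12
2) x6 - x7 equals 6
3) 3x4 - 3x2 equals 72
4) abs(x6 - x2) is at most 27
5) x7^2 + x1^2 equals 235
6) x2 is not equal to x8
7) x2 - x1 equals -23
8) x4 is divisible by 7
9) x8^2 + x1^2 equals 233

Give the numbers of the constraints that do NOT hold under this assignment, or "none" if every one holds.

1) x2 + x8 + x4 = -10 + 8 + 14 = 12 — satisfied.
2) x6 - x7 = 14 - 8 = 6 — satisfied.
3) 3x4 - 3x2 = 3(14) - 3(-10) = 72 — satisfied.
4) abs(14 - (-10)) = 24; 24 ≤ 27 — satisfied.
5) x7^2 + x1^2 = 8^2 + 13^2 = 64 + 169 = 233, not 235 — violated.
6) x2 = -10, x8 = 8; distinct — satisfied.
7) x2 - x1 = -10 - 13 = -23 — satisfied.
8) 14 / 7 = 2, so 7 divides 14 — satisfied.
9) x8^2 + x1^2 = 8^2 + 13^2 = 64 + 169 = 233 — satisfied.

Constraint 5 is violated.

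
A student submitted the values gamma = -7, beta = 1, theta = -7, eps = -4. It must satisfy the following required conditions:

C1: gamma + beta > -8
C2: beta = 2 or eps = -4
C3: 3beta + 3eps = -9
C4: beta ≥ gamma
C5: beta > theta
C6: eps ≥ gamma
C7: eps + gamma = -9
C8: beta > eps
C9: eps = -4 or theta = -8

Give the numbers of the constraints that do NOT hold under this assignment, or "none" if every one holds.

C1: gamma + beta = -7 + 1 = -6; -6 > -8 — holds.
C2: beta = 1 ≠ 2, but eps = -4 = -4 (second disjunct) — holds.
C3: 3beta + 3eps = 3(1) + 3(-4) = -9 — holds.
C4: beta = 1, gamma = -7; 1 ≥ -7 — holds.
C5: beta = 1, theta = -7; 1 > -7 — holds.
C6: eps = -4, gamma = -7; -4 ≥ -7 — holds.
C7: eps + gamma = -4 + (-7) = -11, not -9 — does not hold.
C8: beta = 1, eps = -4; 1 > -4 — holds.
C9: eps = -4 = -4 (first disjunct) — holds.

Violated: 7.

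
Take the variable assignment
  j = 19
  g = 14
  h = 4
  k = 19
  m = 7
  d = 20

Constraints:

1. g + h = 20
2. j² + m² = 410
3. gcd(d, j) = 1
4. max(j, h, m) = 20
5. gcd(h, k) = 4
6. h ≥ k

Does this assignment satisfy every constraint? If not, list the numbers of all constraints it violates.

Constraints 1, 4, 5, and 6 are violated.

1. g + h = 14 + 4 = 18, not 20 — violated.
2. j² + m² = 19² + 7² = 361 + 49 = 410 — OK.
3. gcd(20, 19) = 1 — OK.
4. max(19, 4, 7) = 19, not 20 — violated.
5. gcd(4, 19) = 1, not 4 — violated.
6. h = 4, k = 19; 4 < 19 (want ≥) — violated.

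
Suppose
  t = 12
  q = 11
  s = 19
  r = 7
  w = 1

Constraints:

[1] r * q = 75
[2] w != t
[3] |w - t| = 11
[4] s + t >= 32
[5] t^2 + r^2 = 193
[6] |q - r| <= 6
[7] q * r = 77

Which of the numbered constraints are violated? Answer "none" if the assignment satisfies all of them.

Constraints 1 and 4 are violated.

[1] r * q = 7 * 11 = 77, not 75  FAIL
[2] w = 1, t = 12; distinct  OK
[3] |1 - 12| = 11  OK
[4] s + t = 19 + 12 = 31; 31 < 32, bound 32 not met  FAIL
[5] t^2 + r^2 = 12^2 + 7^2 = 144 + 49 = 193  OK
[6] |11 - 7| = 4; 4 ≤ 6  OK
[7] q * r = 11 * 7 = 77  OK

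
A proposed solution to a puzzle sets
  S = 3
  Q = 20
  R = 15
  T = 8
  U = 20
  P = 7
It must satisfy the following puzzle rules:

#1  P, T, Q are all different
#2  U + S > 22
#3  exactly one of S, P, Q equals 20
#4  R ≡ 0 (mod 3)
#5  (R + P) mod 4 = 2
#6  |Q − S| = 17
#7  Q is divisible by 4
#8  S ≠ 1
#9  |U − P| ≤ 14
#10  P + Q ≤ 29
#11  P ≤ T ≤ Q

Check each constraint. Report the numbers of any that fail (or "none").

The assignment satisfies every constraint.

#1 values 7, 8, 20 are pairwise distinct — satisfied.
#2 U + S = 20 + 3 = 23; 23 > 22 — satisfied.
#3 S=3, P=7, Q=20; 1 of them equals 20 — satisfied.
#4 15 mod 3 = 0 — satisfied.
#5 R + P = 22; 22 mod 4 = 2 — satisfied.
#6 |20 − 3| = 17 — satisfied.
#7 20 / 4 = 5, so 4 divides 20 — satisfied.
#8 S = 3, and 3 ≠ 1 — satisfied.
#9 |20 − 7| = 13; 13 ≤ 14 — satisfied.
#10 P + Q = 7 + 20 = 27; 27 ≤ 29 — satisfied.
#11 values 7 ≤ 8 ≤ 20 — satisfied.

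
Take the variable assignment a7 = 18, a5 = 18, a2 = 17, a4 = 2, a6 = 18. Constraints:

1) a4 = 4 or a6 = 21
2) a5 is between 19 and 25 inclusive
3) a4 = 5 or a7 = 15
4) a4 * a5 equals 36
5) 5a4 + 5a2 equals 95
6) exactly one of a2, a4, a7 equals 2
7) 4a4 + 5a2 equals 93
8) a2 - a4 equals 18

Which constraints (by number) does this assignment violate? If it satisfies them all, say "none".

Constraints 1, 2, 3, and 8 do not hold.

1) a4 = 2 ≠ 4 and a6 = 18 ≠ 21; both disjuncts false  no
2) a5 = 18 is outside [19, 25]  no
3) a4 = 2 ≠ 5 and a7 = 18 ≠ 15; both disjuncts false  no
4) a4 * a5 = 2 * 18 = 36  yes
5) 5a4 + 5a2 = 5(2) + 5(17) = 95  yes
6) a2=17, a4=2, a7=18; 1 of them equals 2  yes
7) 4a4 + 5a2 = 4(2) + 5(17) = 93  yes
8) a2 - a4 = 17 - 2 = 15, not 18  no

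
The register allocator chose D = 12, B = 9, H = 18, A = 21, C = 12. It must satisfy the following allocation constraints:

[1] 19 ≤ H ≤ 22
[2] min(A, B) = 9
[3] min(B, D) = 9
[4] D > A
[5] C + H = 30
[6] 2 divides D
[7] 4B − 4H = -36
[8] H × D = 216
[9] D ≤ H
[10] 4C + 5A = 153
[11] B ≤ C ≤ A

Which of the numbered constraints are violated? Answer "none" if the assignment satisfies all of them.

[1] H = 18 is outside [19, 22]  ✘
[2] min(21, 9) = 9  ✔
[3] min(9, 12) = 9  ✔
[4] D = 12, A = 21; 12 ≤ 21 (want >)  ✘
[5] C + H = 12 + 18 = 30  ✔
[6] 12 / 2 = 6, so 2 divides 12  ✔
[7] 4B − 4H = 4(9) − 4(18) = -36  ✔
[8] H × D = 18 × 12 = 216  ✔
[9] D = 12, H = 18; 12 ≤ 18  ✔
[10] 4C + 5A = 4(12) + 5(21) = 153  ✔
[11] values 9 ≤ 12 ≤ 21  ✔

No — constraints 1 and 4 are not satisfied.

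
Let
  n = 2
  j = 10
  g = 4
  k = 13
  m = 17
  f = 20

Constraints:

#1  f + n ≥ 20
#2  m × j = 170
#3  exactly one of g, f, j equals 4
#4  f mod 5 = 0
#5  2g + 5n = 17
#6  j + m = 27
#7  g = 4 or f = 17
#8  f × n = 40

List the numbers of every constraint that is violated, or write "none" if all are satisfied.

#1 f + n = 20 + 2 = 22; 22 ≥ 20  yes
#2 m × j = 17 × 10 = 170  yes
#3 g=4, f=20, j=10; 1 of them equals 4  yes
#4 20 mod 5 = 0  yes
#5 2g + 5n = 2(4) + 5(2) = 18, not 17  no
#6 j + m = 10 + 17 = 27  yes
#7 g = 4 = 4 (first disjunct)  yes
#8 f × n = 20 × 2 = 40  yes

Violated: 5.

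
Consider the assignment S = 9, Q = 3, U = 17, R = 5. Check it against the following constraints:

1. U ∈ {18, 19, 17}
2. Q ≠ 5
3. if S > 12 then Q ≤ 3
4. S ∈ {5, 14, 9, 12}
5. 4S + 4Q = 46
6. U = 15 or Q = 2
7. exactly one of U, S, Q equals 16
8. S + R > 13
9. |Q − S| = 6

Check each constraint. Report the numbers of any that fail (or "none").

Constraints 5, 6, and 7 are violated.

1. U = 17 is in {18, 19, 17} — holds.
2. Q = 3, and 3 ≠ 5 — holds.
3. S = 9, not > 12; antecedent false, conditional vacuously true — holds.
4. S = 9 is in {5, 14, 9, 12} — holds.
5. 4S + 4Q = 4(9) + 4(3) = 48, not 46 — does not hold.
6. U = 17 ≠ 15 and Q = 3 ≠ 2; both disjuncts false — does not hold.
7. U=17, S=9, Q=3; 0 of them equal 16, not exactly one — does not hold.
8. S + R = 9 + 5 = 14; 14 > 13 — holds.
9. |3 − 9| = 6 — holds.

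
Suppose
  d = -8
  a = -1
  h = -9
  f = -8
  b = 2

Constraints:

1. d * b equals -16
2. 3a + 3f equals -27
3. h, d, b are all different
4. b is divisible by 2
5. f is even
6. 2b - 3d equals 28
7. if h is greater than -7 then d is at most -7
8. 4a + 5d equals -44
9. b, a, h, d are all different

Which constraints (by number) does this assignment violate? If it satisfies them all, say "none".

1. d * b = -8 * 2 = -16 — OK.
2. 3a + 3f = 3(-1) + 3(-8) = -27 — OK.
3. values -9, -8, 2 are pairwise distinct — OK.
4. 2 / 2 = 1, so 2 divides 2 — OK.
5. f = -8 is even — OK.
6. 2b - 3d = 2(2) - 3(-8) = 28 — OK.
7. h = -9, not > -7; antecedent false, conditional vacuously true — OK.
8. 4a + 5d = 4(-1) + 5(-8) = -44 — OK.
9. values 2, -1, -9, -8 are pairwise distinct — OK.

All constraints are satisfied.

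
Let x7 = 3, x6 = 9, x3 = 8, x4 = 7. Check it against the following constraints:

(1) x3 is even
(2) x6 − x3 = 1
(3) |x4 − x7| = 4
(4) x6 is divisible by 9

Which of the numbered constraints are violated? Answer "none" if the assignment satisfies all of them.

(1) x3 = 8 is even  holds
(2) x6 − x3 = 9 − 8 = 1  holds
(3) |7 − 3| = 4  holds
(4) 9 / 9 = 1, so 9 divides 9  holds

None — every constraint holds.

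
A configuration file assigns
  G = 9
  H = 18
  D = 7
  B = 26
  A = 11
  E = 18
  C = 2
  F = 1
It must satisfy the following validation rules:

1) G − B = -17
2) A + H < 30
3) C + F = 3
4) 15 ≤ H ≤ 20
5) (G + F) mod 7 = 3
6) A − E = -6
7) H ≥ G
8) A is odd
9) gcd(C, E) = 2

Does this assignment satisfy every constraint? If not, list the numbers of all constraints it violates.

1) G − B = 9 − 26 = -17  true
2) A + H = 11 + 18 = 29; 29 < 30  true
3) C + F = 2 + 1 = 3  true
4) H = 18 lies in [15, 20]  true
5) G + F = 10; 10 mod 7 = 3  true
6) A − E = 11 − 18 = -7, not -6  false
7) H = 18, G = 9; 18 ≥ 9  true
8) A = 11 is odd  true
9) gcd(2, 18) = 2  true

The assignment fails constraint 6.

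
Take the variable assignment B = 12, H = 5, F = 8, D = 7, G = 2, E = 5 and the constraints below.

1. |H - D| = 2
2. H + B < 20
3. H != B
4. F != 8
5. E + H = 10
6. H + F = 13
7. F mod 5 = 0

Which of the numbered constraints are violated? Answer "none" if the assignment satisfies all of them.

1. |5 - 7| = 2  OK
2. H + B = 5 + 12 = 17; 17 < 20  OK
3. H = 5, B = 12; distinct  OK
4. F = 8, but 8 is required to differ  FAIL
5. E + H = 5 + 5 = 10  OK
6. H + F = 5 + 8 = 13  OK
7. 8 mod 5 = 3, not 0  FAIL

No — constraints 4 and 7 are not satisfied.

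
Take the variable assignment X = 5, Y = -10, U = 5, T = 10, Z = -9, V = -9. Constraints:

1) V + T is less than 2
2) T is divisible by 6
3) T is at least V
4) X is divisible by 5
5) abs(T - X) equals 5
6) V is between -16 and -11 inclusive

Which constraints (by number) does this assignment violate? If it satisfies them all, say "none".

1) V + T = -9 + 10 = 1; 1 < 2  OK
2) 10 = 6*1 + 4, so 6 does not divide 10  FAIL
3) T = 10, V = -9; 10 ≥ -9  OK
4) 5 / 5 = 1, so 5 divides 5  OK
5) abs(10 - 5) = 5  OK
6) V = -9 is outside [-16, -11]  FAIL

Constraints 2, 6 are violated.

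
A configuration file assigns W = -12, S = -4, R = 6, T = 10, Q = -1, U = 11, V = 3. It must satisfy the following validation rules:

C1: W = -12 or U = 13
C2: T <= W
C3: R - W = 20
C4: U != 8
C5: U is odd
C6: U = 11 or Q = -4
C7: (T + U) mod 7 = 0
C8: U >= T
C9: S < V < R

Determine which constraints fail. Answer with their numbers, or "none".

C1: W = -12 = -12 (first disjunct)  ✔
C2: T = 10, W = -12; 10 > -12 (want ≤)  ✘
C3: R - W = 6 - (-12) = 18, not 20  ✘
C4: U = 11, and 11 ≠ 8  ✔
C5: U = 11 is odd  ✔
C6: U = 11 = 11 (first disjunct)  ✔
C7: T + U = 21; 21 mod 7 = 0  ✔
C8: U = 11, T = 10; 11 ≥ 10  ✔
C9: values -4 < 3 < 6  ✔

No — constraints 2 and 3 are not satisfied.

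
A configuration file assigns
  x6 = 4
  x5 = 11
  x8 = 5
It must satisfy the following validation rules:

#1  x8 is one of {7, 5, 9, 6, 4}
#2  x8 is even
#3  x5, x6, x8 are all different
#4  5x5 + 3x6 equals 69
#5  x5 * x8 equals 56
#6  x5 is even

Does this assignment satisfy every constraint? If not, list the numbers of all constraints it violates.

#1 x8 = 5 is in {7, 5, 9, 6, 4}  holds
#2 x8 = 5 is odd  fails
#3 values 11, 4, 5 are pairwise distinct  holds
#4 5x5 + 3x6 = 5(11) + 3(4) = 67, not 69  fails
#5 x5 * x8 = 11 * 5 = 55, not 56  fails
#6 x5 = 11 is odd  fails

The assignment fails constraints 2, 4, 5, 6.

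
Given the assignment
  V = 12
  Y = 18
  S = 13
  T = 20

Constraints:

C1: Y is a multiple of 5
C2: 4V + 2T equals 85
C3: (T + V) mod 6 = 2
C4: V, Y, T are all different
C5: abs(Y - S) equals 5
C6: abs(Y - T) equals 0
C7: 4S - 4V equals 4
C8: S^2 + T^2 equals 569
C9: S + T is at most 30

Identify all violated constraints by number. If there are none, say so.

No — constraints 1, 2, 6, and 9 are not satisfied.

C1: 18 = 5*3 + 3, so 5 does not divide 18 — violated.
C2: 4V + 2T = 4(12) + 2(20) = 88, not 85 — violated.
C3: T + V = 32; 32 mod 6 = 2 — satisfied.
C4: values 12, 18, 20 are pairwise distinct — satisfied.
C5: abs(18 - 13) = 5 — satisfied.
C6: abs(18 - 20) = 2, not 0 — violated.
C7: 4S - 4V = 4(13) - 4(12) = 4 — satisfied.
C8: S^2 + T^2 = 13^2 + 20^2 = 169 + 400 = 569 — satisfied.
C9: S + T = 13 + 20 = 33; 33 > 30, bound 30 not met — violated.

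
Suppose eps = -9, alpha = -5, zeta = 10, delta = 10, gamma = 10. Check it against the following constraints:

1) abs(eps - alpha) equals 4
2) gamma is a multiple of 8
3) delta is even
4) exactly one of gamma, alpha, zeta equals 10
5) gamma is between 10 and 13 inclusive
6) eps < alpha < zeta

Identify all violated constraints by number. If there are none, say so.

The assignment fails constraints 2, 4.

1) abs(-9 - (-5)) = 4 — satisfied.
2) 10 = 8*1 + 2, so 8 does not divide 10 — violated.
3) delta = 10 is even — satisfied.
4) gamma=10, alpha=-5, zeta=10; 2 of them equal 10, not exactly one — violated.
5) gamma = 10 lies in [10, 13] — satisfied.
6) values -9 < -5 < 10 — satisfied.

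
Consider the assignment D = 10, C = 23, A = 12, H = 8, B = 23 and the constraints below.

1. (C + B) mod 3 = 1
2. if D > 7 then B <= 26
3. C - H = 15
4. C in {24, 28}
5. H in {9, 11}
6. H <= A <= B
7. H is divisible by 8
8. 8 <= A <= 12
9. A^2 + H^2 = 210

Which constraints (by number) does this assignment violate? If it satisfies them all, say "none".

1. C + B = 46; 46 mod 3 = 1  yes
2. D = 10 > 7, so we need B ≤ 26; B = 23 ≤ 26  yes
3. C - H = 23 - 8 = 15  yes
4. C = 23 is not in {24, 28}  no
5. H = 8 is not in {9, 11}  no
6. values 8 <= 12 <= 23  yes
7. 8 / 8 = 1, so 8 divides 8  yes
8. A = 12 lies in [8, 12]  yes
9. A^2 + H^2 = 12^2 + 8^2 = 144 + 64 = 208, not 210  no

Constraints 4, 5, and 9 do not hold.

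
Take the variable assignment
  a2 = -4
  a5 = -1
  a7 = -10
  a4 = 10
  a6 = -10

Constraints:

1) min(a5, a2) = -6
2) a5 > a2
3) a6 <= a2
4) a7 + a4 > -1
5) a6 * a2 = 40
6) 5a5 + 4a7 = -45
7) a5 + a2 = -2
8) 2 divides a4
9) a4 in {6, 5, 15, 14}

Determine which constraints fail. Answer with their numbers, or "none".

The assignment fails constraints 1, 7, and 9.

1) min(-1, -4) = -4, not -6 — fails.
2) a5 = -1, a2 = -4; -1 > -4 — holds.
3) a6 = -10, a2 = -4; -10 ≤ -4 — holds.
4) a7 + a4 = -10 + 10 = 0; 0 > -1 — holds.
5) a6 * a2 = -10 * (-4) = 40 — holds.
6) 5a5 + 4a7 = 5(-1) + 4(-10) = -45 — holds.
7) a5 + a2 = -1 + (-4) = -5, not -2 — fails.
8) 10 / 2 = 5, so 2 divides 10 — holds.
9) a4 = 10 is not in {6, 5, 15, 14} — fails.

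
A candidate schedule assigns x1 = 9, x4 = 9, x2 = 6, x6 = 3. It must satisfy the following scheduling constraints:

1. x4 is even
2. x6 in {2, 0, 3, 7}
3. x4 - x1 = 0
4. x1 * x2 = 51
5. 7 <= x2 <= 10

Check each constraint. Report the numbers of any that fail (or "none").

No — constraints 1, 4, and 5 are not satisfied.

1. x4 = 9 is odd  no
2. x6 = 3 is in {2, 0, 3, 7}  yes
3. x4 - x1 = 9 - 9 = 0  yes
4. x1 * x2 = 9 * 6 = 54, not 51  no
5. x2 = 6 is outside [7, 10]  no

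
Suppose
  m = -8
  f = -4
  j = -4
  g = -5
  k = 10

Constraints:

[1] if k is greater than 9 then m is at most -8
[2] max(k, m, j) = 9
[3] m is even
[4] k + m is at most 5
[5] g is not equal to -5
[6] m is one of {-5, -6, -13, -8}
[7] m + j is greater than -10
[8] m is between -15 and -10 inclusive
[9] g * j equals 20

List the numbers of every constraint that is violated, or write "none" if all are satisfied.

Violated: 2, 5, 7, and 8.

[1] k = 10 > 9, so we need m ≤ -8; m = -8 ≤ -8  OK
[2] max(10, -8, -4) = 10, not 9  FAIL
[3] m = -8 is even  OK
[4] k + m = 10 + (-8) = 2; 2 ≤ 5  OK
[5] g = -5, but -5 is required to differ  FAIL
[6] m = -8 is in {-5, -6, -13, -8}  OK
[7] m + j = -8 + (-4) = -12; -12 ≤ -10, bound -10 not met  FAIL
[8] m = -8 is outside [-15, -10]  FAIL
[9] g * j = -5 * (-4) = 20  OK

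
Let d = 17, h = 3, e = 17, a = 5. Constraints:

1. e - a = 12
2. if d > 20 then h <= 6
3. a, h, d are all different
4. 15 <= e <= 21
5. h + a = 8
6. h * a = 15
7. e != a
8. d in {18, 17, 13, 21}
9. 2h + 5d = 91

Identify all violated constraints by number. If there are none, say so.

All constraints are satisfied.

1. e - a = 17 - 5 = 12 — holds.
2. d = 17, not > 20; antecedent false, conditional vacuously true — holds.
3. values 5, 3, 17 are pairwise distinct — holds.
4. e = 17 lies in [15, 21] — holds.
5. h + a = 3 + 5 = 8 — holds.
6. h * a = 3 * 5 = 15 — holds.
7. e = 17, a = 5; distinct — holds.
8. d = 17 is in {18, 17, 13, 21} — holds.
9. 2h + 5d = 2(3) + 5(17) = 91 — holds.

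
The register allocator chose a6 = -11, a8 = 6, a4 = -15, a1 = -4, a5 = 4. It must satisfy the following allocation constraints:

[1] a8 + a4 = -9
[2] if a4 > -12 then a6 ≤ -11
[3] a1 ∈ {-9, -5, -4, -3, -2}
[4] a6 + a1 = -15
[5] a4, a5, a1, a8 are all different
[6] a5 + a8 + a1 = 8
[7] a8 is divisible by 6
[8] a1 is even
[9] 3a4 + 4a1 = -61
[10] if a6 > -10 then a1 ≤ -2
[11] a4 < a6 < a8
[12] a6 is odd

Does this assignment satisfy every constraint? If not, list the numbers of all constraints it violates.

Constraint 6 does not hold.

[1] a8 + a4 = 6 + (-15) = -9  yes
[2] a4 = -15, not > -12; antecedent false, conditional vacuously true  yes
[3] a1 = -4 is in {-9, -5, -4, -3, -2}  yes
[4] a6 + a1 = -11 + (-4) = -15  yes
[5] values -15, 4, -4, 6 are pairwise distinct  yes
[6] a5 + a8 + a1 = 4 + 6 + (-4) = 6, not 8  no
[7] 6 / 6 = 1, so 6 divides 6  yes
[8] a1 = -4 is even  yes
[9] 3a4 + 4a1 = 3(-15) + 4(-4) = -61  yes
[10] a6 = -11, not > -10; antecedent false, conditional vacuously true  yes
[11] values -15 < -11 < 6  yes
[12] a6 = -11 is odd  yes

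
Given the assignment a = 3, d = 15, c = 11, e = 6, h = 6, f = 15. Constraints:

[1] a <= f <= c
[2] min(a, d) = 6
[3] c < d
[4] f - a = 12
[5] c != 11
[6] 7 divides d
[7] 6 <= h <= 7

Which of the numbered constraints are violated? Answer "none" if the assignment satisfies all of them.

[1] values 3, 15, 11; f = 15 is not <= c = 11  fails
[2] min(3, 15) = 3, not 6  fails
[3] c = 11, d = 15; 11 < 15  holds
[4] f - a = 15 - 3 = 12  holds
[5] c = 11, but 11 is required to differ  fails
[6] 15 = 7*2 + 1, so 7 does not divide 15  fails
[7] h = 6 lies in [6, 7]  holds

Violated: 1, 2, 5, and 6.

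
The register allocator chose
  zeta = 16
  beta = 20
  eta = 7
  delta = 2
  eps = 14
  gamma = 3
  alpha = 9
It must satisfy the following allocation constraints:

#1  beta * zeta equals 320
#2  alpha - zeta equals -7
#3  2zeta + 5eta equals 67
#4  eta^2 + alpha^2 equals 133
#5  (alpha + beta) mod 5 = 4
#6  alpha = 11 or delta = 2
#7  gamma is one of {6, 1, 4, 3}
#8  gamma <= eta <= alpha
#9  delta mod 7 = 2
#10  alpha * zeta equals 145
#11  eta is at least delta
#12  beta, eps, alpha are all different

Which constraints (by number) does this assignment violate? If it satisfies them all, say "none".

The assignment fails constraints 4 and 10.

#1 beta * zeta = 20 * 16 = 320  ✔
#2 alpha - zeta = 9 - 16 = -7  ✔
#3 2zeta + 5eta = 2(16) + 5(7) = 67  ✔
#4 eta^2 + alpha^2 = 7^2 + 9^2 = 49 + 81 = 130, not 133  ✘
#5 alpha + beta = 29; 29 mod 5 = 4  ✔
#6 alpha = 9 ≠ 11, but delta = 2 = 2 (second disjunct)  ✔
#7 gamma = 3 is in {6, 1, 4, 3}  ✔
#8 values 3 <= 7 <= 9  ✔
#9 2 mod 7 = 2  ✔
#10 alpha * zeta = 9 * 16 = 144, not 145  ✘
#11 eta = 7, delta = 2; 7 ≥ 2  ✔
#12 values 20, 14, 9 are pairwise distinct  ✔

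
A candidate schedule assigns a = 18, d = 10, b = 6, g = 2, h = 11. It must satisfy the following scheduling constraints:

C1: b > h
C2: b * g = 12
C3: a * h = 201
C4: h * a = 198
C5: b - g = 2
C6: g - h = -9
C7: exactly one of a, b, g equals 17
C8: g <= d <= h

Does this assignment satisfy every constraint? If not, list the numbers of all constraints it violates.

C1: b = 6, h = 11; 6 ≤ 11 (want >)  ✗
C2: b * g = 6 * 2 = 12  ✓
C3: a * h = 18 * 11 = 198, not 201  ✗
C4: h * a = 11 * 18 = 198  ✓
C5: b - g = 6 - 2 = 4, not 2  ✗
C6: g - h = 2 - 11 = -9  ✓
C7: a=18, b=6, g=2; 0 of them equal 17, not exactly one  ✗
C8: values 2 <= 10 <= 11  ✓

Constraints 1, 3, 5, 7 do not hold.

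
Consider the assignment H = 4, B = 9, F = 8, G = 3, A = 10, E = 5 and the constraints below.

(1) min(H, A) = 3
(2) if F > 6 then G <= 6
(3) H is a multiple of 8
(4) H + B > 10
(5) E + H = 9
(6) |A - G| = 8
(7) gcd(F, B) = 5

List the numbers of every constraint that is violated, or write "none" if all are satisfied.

(1) min(4, 10) = 4, not 3  ✘
(2) F = 8 > 6, so we need G ≤ 6; G = 3 ≤ 6  ✔
(3) 4 = 8*0 + 4, so 8 does not divide 4  ✘
(4) H + B = 4 + 9 = 13; 13 > 10  ✔
(5) E + H = 5 + 4 = 9  ✔
(6) |10 - 3| = 7, not 8  ✘
(7) gcd(8, 9) = 1, not 5  ✘

Constraints 1, 3, 6, 7 are violated.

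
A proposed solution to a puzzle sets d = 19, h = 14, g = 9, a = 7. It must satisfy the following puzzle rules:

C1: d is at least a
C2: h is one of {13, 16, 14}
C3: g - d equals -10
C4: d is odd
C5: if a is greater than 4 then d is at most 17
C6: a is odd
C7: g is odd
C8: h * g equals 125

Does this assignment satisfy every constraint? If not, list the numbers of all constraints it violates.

No — constraints 5 and 8 are not satisfied.

C1: d = 19, a = 7; 19 ≥ 7 — satisfied.
C2: h = 14 is in {13, 16, 14} — satisfied.
C3: g - d = 9 - 19 = -10 — satisfied.
C4: d = 19 is odd — satisfied.
C5: a = 7 > 4, so we need d ≤ 17; but d = 19 > 17 — violated.
C6: a = 7 is odd — satisfied.
C7: g = 9 is odd — satisfied.
C8: h * g = 14 * 9 = 126, not 125 — violated.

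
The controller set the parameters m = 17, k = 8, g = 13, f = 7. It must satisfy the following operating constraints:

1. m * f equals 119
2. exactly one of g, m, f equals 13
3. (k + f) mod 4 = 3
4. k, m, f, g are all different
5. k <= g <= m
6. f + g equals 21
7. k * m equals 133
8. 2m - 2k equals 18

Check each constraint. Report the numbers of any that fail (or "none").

No — constraints 6, 7 are not satisfied.

1. m * f = 17 * 7 = 119 — OK.
2. g=13, m=17, f=7; 1 of them equals 13 — OK.
3. k + f = 15; 15 mod 4 = 3 — OK.
4. values 8, 17, 7, 13 are pairwise distinct — OK.
5. values 8 <= 13 <= 17 — OK.
6. f + g = 7 + 13 = 20, not 21 — violated.
7. k * m = 8 * 17 = 136, not 133 — violated.
8. 2m - 2k = 2(17) - 2(8) = 18 — OK.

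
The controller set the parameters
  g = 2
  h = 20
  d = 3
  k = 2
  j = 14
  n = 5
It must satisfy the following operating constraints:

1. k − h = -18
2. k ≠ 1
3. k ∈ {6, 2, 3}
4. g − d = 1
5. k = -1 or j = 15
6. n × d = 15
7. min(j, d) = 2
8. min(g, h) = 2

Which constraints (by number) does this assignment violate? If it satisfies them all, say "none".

Constraints 4, 5, and 7 do not hold.

1. k − h = 2 − 20 = -18 — OK.
2. k = 2, and 2 ≠ 1 — OK.
3. k = 2 is in {6, 2, 3} — OK.
4. g − d = 2 − 3 = -1, not 1 — violated.
5. k = 2 ≠ -1 and j = 14 ≠ 15; both disjuncts false — violated.
6. n × d = 5 × 3 = 15 — OK.
7. min(14, 3) = 3, not 2 — violated.
8. min(2, 20) = 2 — OK.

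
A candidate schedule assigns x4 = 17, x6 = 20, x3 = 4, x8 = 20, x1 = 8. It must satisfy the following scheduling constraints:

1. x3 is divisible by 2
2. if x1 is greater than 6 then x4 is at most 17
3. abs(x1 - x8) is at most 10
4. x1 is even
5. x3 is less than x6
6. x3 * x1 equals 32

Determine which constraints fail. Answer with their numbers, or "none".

Violated: 3.

1. 4 / 2 = 2, so 2 divides 4 — OK.
2. x1 = 8 > 6, so we need x4 ≤ 17; x4 = 17 ≤ 17 — OK.
3. abs(8 - 20) = 12; 12 > 10, exceeds bound 10 — violated.
4. x1 = 8 is even — OK.
5. x3 = 4, x6 = 20; 4 < 20 — OK.
6. x3 * x1 = 4 * 8 = 32 — OK.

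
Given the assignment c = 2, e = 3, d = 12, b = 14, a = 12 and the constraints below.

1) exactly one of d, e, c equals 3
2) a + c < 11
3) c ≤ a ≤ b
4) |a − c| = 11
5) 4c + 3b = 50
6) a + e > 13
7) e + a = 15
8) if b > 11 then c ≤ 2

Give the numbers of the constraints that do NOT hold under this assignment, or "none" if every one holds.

1) d=12, e=3, c=2; 1 of them equals 3 — satisfied.
2) a + c = 12 + 2 = 14; 14 ≥ 11, bound 11 not met — violated.
3) values 2 ≤ 12 ≤ 14 — satisfied.
4) |12 − 2| = 10, not 11 — violated.
5) 4c + 3b = 4(2) + 3(14) = 50 — satisfied.
6) a + e = 12 + 3 = 15; 15 > 13 — satisfied.
7) e + a = 3 + 12 = 15 — satisfied.
8) b = 14 > 11, so we need c ≤ 2; c = 2 ≤ 2 — satisfied.

Constraints 2 and 4 are violated.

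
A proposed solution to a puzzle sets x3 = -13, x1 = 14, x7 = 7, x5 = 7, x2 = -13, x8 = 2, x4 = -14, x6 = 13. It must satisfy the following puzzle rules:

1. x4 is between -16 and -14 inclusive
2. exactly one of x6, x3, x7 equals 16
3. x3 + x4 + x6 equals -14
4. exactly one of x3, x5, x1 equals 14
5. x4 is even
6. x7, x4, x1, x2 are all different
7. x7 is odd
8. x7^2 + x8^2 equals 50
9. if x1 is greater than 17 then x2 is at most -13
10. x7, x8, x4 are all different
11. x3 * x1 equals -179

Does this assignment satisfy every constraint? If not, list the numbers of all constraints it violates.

1. x4 = -14 lies in [-16, -14]  OK
2. x6=13, x3=-13, x7=7; 0 of them equal 16, not exactly one  FAIL
3. x3 + x4 + x6 = -13 + (-14) + 13 = -14  OK
4. x3=-13, x5=7, x1=14; 1 of them equals 14  OK
5. x4 = -14 is even  OK
6. values 7, -14, 14, -13 are pairwise distinct  OK
7. x7 = 7 is odd  OK
8. x7^2 + x8^2 = 7^2 + 2^2 = 49 + 4 = 53, not 50  FAIL
9. x1 = 14, not > 17; antecedent false, conditional vacuously true  OK
10. values 7, 2, -14 are pairwise distinct  OK
11. x3 * x1 = -13 * 14 = -182, not -179  FAIL

No — constraints 2, 8, 11 are not satisfied.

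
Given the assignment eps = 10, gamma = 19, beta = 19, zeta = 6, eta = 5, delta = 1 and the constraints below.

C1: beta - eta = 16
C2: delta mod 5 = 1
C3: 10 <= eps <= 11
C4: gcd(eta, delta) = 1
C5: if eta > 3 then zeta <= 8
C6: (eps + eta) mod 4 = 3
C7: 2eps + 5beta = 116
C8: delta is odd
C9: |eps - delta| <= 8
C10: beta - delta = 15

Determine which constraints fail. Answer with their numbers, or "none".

No — constraints 1, 7, 9, and 10 are not satisfied.

C1: beta - eta = 19 - 5 = 14, not 16 — does not hold.
C2: 1 mod 5 = 1 — holds.
C3: eps = 10 lies in [10, 11] — holds.
C4: gcd(5, 1) = 1 — holds.
C5: eta = 5 > 3, so we need zeta ≤ 8; zeta = 6 ≤ 8 — holds.
C6: eps + eta = 15; 15 mod 4 = 3 — holds.
C7: 2eps + 5beta = 2(10) + 5(19) = 115, not 116 — does not hold.
C8: delta = 1 is odd — holds.
C9: |10 - 1| = 9; 9 > 8, exceeds bound 8 — does not hold.
C10: beta - delta = 19 - 1 = 18, not 15 — does not hold.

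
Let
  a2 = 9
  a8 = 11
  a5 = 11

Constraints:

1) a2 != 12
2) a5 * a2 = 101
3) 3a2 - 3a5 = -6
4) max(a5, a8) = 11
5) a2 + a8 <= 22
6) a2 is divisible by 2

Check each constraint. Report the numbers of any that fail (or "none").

The assignment fails constraints 2 and 6.

1) a2 = 9, and 9 ≠ 12  holds
2) a5 * a2 = 11 * 9 = 99, not 101  fails
3) 3a2 - 3a5 = 3(9) - 3(11) = -6  holds
4) max(11, 11) = 11  holds
5) a2 + a8 = 9 + 11 = 20; 20 ≤ 22  holds
6) 9 = 2*4 + 1, so 2 does not divide 9  fails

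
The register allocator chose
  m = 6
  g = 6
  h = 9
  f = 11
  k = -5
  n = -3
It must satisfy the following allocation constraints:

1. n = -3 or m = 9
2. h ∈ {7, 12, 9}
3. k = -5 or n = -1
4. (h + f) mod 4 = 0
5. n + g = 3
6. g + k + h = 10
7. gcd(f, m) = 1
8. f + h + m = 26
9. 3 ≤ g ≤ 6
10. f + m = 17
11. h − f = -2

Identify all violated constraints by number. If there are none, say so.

The assignment satisfies every constraint.

1. n = -3 = -3 (first disjunct) — holds.
2. h = 9 is in {7, 12, 9} — holds.
3. k = -5 = -5 (first disjunct) — holds.
4. h + f = 20; 20 mod 4 = 0 — holds.
5. n + g = -3 + 6 = 3 — holds.
6. g + k + h = 6 + (-5) + 9 = 10 — holds.
7. gcd(11, 6) = 1 — holds.
8. f + h + m = 11 + 9 + 6 = 26 — holds.
9. g = 6 lies in [3, 6] — holds.
10. f + m = 11 + 6 = 17 — holds.
11. h − f = 9 − 11 = -2 — holds.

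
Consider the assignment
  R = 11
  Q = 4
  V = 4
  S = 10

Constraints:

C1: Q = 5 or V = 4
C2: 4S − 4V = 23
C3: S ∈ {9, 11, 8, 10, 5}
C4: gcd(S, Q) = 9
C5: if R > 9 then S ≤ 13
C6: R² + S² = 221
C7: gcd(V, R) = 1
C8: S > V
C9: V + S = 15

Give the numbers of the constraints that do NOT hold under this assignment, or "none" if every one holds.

The assignment fails constraints 2, 4, and 9.

C1: Q = 4 ≠ 5, but V = 4 = 4 (second disjunct) — holds.
C2: 4S − 4V = 4(10) − 4(4) = 24, not 23 — does not hold.
C3: S = 10 is in {9, 11, 8, 10, 5} — holds.
C4: gcd(10, 4) = 2, not 9 — does not hold.
C5: R = 11 > 9, so we need S ≤ 13; S = 10 ≤ 13 — holds.
C6: R² + S² = 11² + 10² = 121 + 100 = 221 — holds.
C7: gcd(4, 11) = 1 — holds.
C8: S = 10, V = 4; 10 > 4 — holds.
C9: V + S = 4 + 10 = 14, not 15 — does not hold.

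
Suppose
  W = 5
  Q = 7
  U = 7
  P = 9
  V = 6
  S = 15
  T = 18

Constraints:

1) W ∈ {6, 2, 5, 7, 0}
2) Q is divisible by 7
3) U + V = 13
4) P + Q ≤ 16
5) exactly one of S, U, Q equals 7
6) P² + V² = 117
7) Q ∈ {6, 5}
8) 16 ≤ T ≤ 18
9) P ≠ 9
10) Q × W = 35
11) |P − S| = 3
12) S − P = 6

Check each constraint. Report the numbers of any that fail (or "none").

The assignment fails constraints 5, 7, 9, 11.

1) W = 5 is in {6, 2, 5, 7, 0}  ✔
2) 7 / 7 = 1, so 7 divides 7  ✔
3) U + V = 7 + 6 = 13  ✔
4) P + Q = 9 + 7 = 16; 16 ≤ 16  ✔
5) S=15, U=7, Q=7; 2 of them equal 7, not exactly one  ✘
6) P² + V² = 9² + 6² = 81 + 36 = 117  ✔
7) Q = 7 is not in {6, 5}  ✘
8) T = 18 lies in [16, 18]  ✔
9) P = 9, but 9 is required to differ  ✘
10) Q × W = 7 × 5 = 35  ✔
11) |9 − 15| = 6, not 3  ✘
12) S − P = 15 − 9 = 6  ✔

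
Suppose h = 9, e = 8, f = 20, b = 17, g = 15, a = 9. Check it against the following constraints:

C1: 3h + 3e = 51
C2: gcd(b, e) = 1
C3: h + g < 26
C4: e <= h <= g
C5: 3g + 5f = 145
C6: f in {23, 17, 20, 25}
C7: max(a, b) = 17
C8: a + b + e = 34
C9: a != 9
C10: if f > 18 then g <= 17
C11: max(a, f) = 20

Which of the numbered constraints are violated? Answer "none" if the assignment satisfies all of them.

C1: 3h + 3e = 3(9) + 3(8) = 51  OK
C2: gcd(17, 8) = 1  OK
C3: h + g = 9 + 15 = 24; 24 < 26  OK
C4: values 8 <= 9 <= 15  OK
C5: 3g + 5f = 3(15) + 5(20) = 145  OK
C6: f = 20 is in {23, 17, 20, 25}  OK
C7: max(9, 17) = 17  OK
C8: a + b + e = 9 + 17 + 8 = 34  OK
C9: a = 9, but 9 is required to differ  FAIL
C10: f = 20 > 18, so we need g ≤ 17; g = 15 ≤ 17  OK
C11: max(9, 20) = 20  OK

Constraint 9 is violated.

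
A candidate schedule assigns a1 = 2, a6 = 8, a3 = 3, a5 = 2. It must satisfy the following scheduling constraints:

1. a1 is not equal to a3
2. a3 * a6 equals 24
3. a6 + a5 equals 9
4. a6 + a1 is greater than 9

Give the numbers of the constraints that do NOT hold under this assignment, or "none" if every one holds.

1. a1 = 2, a3 = 3; distinct — holds.
2. a3 * a6 = 3 * 8 = 24 — holds.
3. a6 + a5 = 8 + 2 = 10, not 9 — does not hold.
4. a6 + a1 = 8 + 2 = 10; 10 > 9 — holds.

Constraint 3 is violated.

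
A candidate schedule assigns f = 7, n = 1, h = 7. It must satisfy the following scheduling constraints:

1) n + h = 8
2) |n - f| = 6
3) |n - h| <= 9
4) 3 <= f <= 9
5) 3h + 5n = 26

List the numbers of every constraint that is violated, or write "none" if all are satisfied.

Yes — all constraints hold.

1) n + h = 1 + 7 = 8 — satisfied.
2) |1 - 7| = 6 — satisfied.
3) |1 - 7| = 6; 6 ≤ 9 — satisfied.
4) f = 7 lies in [3, 9] — satisfied.
5) 3h + 5n = 3(7) + 5(1) = 26 — satisfied.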